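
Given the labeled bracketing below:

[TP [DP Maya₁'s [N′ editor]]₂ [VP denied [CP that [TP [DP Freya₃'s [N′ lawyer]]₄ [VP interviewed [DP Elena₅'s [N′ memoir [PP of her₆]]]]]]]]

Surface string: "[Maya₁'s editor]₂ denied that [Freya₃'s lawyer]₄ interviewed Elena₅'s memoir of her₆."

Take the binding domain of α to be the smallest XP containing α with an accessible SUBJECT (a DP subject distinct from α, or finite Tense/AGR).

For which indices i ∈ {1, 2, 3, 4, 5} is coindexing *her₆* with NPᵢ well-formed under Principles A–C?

*her* is a pronoun, so Principle B applies: it must be free in its binding domain.
Binding domain of *her₆*: the possessed DP, whose subject is Elena₅.
*Maya₁* and the pronoun do not c-command one another → neither Principle B nor Principle C is at stake; coindexation permitted.
*[Maya₁'s editor]₂* c-commands the pronoun but from outside its binding domain, and is not c-commanded by it → coindexation permitted.
*Freya₃* and the pronoun do not c-command one another → neither Principle B nor Principle C is at stake; coindexation permitted.
*[Freya₃'s lawyer]₄* c-commands the pronoun but from outside its binding domain, and is not c-commanded by it → coindexation permitted.
*Elena₅* c-commands the pronoun within its binding domain → coindexation would violate Principle B.

{1, 2, 3, 4}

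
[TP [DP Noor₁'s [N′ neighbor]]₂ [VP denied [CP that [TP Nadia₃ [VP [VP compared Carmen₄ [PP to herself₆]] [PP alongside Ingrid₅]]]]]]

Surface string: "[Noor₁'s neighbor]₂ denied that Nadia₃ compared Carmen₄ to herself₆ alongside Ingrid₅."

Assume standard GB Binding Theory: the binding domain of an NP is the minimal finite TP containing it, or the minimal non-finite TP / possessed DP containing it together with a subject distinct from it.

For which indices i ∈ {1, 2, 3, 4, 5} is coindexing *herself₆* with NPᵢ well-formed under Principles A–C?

{3, 4}

*herself* is an anaphor, so Principle A applies: it must be bound in its binding domain.
Binding domain of *herself₆*: the embedded TP, whose subject is Nadia₃.
*Noor₁* does not c-command the anaphor → cannot bind it.
*[Noor₁'s neighbor]₂* c-commands the anaphor but is outside its binding domain → cannot satisfy Principle A.
*Nadia₃* c-commands the anaphor within its binding domain → licit binder.
*Carmen₄* c-commands the anaphor within its binding domain → licit binder.
*Ingrid₅* does not c-command the anaphor → cannot bind it.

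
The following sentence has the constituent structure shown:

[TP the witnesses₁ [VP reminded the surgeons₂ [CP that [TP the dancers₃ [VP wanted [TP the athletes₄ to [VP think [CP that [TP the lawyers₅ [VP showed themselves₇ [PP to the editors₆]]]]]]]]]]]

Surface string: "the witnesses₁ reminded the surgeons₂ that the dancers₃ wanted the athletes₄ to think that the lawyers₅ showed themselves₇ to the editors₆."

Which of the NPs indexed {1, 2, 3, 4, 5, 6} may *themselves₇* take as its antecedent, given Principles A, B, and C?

{5}

*themselves* is an anaphor, so Principle A applies: it must be bound in its binding domain.
Binding domain of *themselves₇*: the embedded TP, whose subject is the lawyers₅.
*the witnesses₁* c-commands the anaphor but is outside its binding domain → cannot satisfy Principle A.
*the surgeons₂* c-commands the anaphor but is outside its binding domain → cannot satisfy Principle A.
*the dancers₃* c-commands the anaphor but is outside its binding domain → cannot satisfy Principle A.
*the athletes₄* c-commands the anaphor but is outside its binding domain → cannot satisfy Principle A.
*the lawyers₅* c-commands the anaphor within its binding domain → licit binder.
*the editors₆* does not c-command the anaphor → cannot bind it.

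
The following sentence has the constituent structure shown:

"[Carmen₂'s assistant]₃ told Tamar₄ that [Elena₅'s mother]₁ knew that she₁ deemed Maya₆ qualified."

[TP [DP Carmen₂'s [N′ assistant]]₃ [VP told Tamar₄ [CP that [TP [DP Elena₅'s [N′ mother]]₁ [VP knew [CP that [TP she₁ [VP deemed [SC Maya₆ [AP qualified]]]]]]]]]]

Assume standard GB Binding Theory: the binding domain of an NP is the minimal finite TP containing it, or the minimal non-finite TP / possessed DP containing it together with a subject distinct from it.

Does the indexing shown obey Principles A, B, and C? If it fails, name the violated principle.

The two coindexed NPs are *[Elena₅'s mother]₁* and *she₁*.
*she₁* is a pronoun; nothing c-commands it within its binding domain (the embedded TP.), so Principle B holds trivially.
*[Elena₅'s mother]₁* is an R-expression; *she₁* does not c-command it, and no other NP shares its index, so Principle C is satisfied.
All principles are respected.

grammatical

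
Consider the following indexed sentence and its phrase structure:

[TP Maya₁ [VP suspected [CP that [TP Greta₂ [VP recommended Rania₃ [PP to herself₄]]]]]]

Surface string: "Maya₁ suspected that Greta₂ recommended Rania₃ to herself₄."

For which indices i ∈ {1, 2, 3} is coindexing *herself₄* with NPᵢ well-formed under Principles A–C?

{2, 3}

*herself* is an anaphor, so Principle A applies: it must be bound in its binding domain.
Binding domain of *herself₄*: the embedded TP, whose subject is Greta₂.
*Maya₁* c-commands the anaphor but is outside its binding domain → cannot satisfy Principle A.
*Greta₂* c-commands the anaphor within its binding domain → licit binder.
*Rania₃* c-commands the anaphor within its binding domain → licit binder.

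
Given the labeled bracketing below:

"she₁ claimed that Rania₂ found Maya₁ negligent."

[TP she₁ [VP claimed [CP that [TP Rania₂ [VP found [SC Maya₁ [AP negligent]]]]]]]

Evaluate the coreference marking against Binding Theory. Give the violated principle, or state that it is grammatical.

Principle C

The two coindexed NPs are *she₁* and *Maya₁*.
*Maya₁* is an R-expression. Principle C requires it to be free everywhere.
*she₁* c-commands it and carries the same index.
The R-expression is bound → Principle C violation.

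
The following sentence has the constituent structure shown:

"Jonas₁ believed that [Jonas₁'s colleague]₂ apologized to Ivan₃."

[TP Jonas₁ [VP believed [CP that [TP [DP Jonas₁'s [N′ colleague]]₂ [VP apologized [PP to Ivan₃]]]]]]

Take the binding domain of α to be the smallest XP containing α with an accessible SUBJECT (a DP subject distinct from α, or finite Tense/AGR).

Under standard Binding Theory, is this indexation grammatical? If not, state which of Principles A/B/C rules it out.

Principle C

The two coindexed NPs are *Jonas₁* (the lower occurrence) and *Jonas₁* (the higher occurrence).
*Jonas₁* (the lower occurrence) is an R-expression. Principle C requires it to be free everywhere.
*Jonas₁* (the higher occurrence) c-commands it and carries the same index.
The R-expression is bound → Principle C violation.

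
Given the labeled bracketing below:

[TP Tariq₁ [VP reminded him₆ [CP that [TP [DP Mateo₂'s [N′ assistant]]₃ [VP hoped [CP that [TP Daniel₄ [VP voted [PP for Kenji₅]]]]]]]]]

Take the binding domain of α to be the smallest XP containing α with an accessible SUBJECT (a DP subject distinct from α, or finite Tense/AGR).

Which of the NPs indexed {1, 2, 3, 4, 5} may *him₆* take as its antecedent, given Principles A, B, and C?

*him* is a pronoun, so Principle B applies: it must be free in its binding domain.
Binding domain of *him₆*: the matrix TP, whose subject is Tariq₁.
*Tariq₁* c-commands the pronoun within its binding domain → coindexation would violate Principle B.
*Mateo₂*: the pronoun c-commands this R-expression → coindexation would violate Principle C on *Mateo₂*.
*[Mateo₂'s assistant]₃*: the pronoun c-commands this R-expression → coindexation would violate Principle C on *[Mateo₂'s assistant]₃*.
*Daniel₄*: the pronoun c-commands this R-expression → coindexation would violate Principle C on *Daniel₄*.
*Kenji₅*: the pronoun c-commands this R-expression → coindexation would violate Principle C on *Kenji₅*.

none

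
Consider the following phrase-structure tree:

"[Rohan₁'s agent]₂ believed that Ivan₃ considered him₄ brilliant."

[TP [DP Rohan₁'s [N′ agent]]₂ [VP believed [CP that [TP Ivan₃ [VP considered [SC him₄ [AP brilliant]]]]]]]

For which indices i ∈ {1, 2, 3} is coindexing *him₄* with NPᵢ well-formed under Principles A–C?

*him* is a pronoun, so Principle B applies: it must be free in its binding domain.
Binding domain of *him₄*: the embedded TP, whose subject is Ivan₃.
*Rohan₁* and the pronoun do not c-command one another → neither Principle B nor Principle C is at stake; coindexation permitted.
*[Rohan₁'s agent]₂* c-commands the pronoun but from outside its binding domain, and is not c-commanded by it → coindexation permitted.
*Ivan₃* c-commands the pronoun within its binding domain → coindexation would violate Principle B.

{1, 2}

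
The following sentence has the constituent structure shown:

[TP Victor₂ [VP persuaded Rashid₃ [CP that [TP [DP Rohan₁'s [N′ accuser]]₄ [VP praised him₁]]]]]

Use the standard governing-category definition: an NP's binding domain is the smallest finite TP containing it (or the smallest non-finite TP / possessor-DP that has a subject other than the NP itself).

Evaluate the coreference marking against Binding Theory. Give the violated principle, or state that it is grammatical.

The two coindexed NPs are *Rohan₁* and *him₁*.
*him₁* is a pronoun; its binding domain is the embedded TP, whose subject is [Rohan₁'s accuser]₄. Within that domain it is c-commanded only by *[Rohan₁'s accuser]₄*, which carries a different index — the pronoun is free locally, so Principle B holds.
*Rohan₁* is an R-expression; *him₁* does not c-command it, and no other NP shares its index, so Principle C is satisfied.
All principles are respected.

grammatical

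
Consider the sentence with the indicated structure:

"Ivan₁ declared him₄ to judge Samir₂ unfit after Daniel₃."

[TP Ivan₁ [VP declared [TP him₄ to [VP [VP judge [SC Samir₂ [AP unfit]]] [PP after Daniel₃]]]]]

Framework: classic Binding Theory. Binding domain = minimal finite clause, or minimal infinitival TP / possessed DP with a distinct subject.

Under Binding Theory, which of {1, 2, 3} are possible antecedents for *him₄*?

none

*him* is a pronoun, so Principle B applies: it must be free in its binding domain.
Binding domain of *him₄*: the matrix TP, whose subject is Ivan₁.
*Ivan₁* c-commands the pronoun within its binding domain → coindexation would violate Principle B.
*Samir₂*: the pronoun c-commands this R-expression → coindexation would violate Principle C on *Samir₂*.
*Daniel₃*: the pronoun c-commands this R-expression → coindexation would violate Principle C on *Daniel₃*.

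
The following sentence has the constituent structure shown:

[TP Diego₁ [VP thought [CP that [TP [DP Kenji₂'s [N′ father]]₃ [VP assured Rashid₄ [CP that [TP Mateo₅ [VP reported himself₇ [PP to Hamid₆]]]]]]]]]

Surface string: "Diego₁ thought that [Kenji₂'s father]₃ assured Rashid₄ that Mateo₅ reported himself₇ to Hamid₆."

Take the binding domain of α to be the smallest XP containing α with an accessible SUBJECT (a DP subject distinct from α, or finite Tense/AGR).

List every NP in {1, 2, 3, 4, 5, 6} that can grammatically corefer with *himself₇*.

*himself* is an anaphor, so Principle A applies: it must be bound in its binding domain.
Binding domain of *himself₇*: the embedded TP, whose subject is Mateo₅.
*Diego₁* c-commands the anaphor but is outside its binding domain → cannot satisfy Principle A.
*Kenji₂* does not c-command the anaphor → cannot bind it.
*[Kenji₂'s father]₃* c-commands the anaphor but is outside its binding domain → cannot satisfy Principle A.
*Rashid₄* c-commands the anaphor but is outside its binding domain → cannot satisfy Principle A.
*Mateo₅* c-commands the anaphor within its binding domain → licit binder.
*Hamid₆* does not c-command the anaphor → cannot bind it.

{5}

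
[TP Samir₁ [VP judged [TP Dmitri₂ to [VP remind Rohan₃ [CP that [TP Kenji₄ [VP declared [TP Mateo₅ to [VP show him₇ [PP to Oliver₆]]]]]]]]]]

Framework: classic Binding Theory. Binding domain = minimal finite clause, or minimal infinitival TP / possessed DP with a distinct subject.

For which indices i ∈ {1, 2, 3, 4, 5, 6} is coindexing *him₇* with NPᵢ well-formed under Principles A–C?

{1, 2, 3, 4}

*him* is a pronoun, so Principle B applies: it must be free in its binding domain.
Binding domain of *him₇*: the embedded TP, whose subject is Mateo₅.
*Samir₁* c-commands the pronoun but from outside its binding domain, and is not c-commanded by it → coindexation permitted.
*Dmitri₂* c-commands the pronoun but from outside its binding domain, and is not c-commanded by it → coindexation permitted.
*Rohan₃* c-commands the pronoun but from outside its binding domain, and is not c-commanded by it → coindexation permitted.
*Kenji₄* c-commands the pronoun but from outside its binding domain, and is not c-commanded by it → coindexation permitted.
*Mateo₅* c-commands the pronoun within its binding domain → coindexation would violate Principle B.
*Oliver₆*: the pronoun c-commands this R-expression → coindexation would violate Principle C on *Oliver₆*.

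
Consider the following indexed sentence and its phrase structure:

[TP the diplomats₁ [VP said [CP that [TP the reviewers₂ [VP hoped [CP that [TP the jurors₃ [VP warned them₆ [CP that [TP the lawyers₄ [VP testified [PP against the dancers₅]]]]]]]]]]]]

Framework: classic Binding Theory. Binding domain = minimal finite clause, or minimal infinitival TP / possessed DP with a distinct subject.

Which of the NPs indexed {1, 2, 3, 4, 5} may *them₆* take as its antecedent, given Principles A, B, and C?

*them* is a pronoun, so Principle B applies: it must be free in its binding domain.
Binding domain of *them₆*: the embedded TP, whose subject is the jurors₃.
*the diplomats₁* c-commands the pronoun but from outside its binding domain, and is not c-commanded by it → coindexation permitted.
*the reviewers₂* c-commands the pronoun but from outside its binding domain, and is not c-commanded by it → coindexation permitted.
*the jurors₃* c-commands the pronoun within its binding domain → coindexation would violate Principle B.
*the lawyers₄*: the pronoun c-commands this R-expression → coindexation would violate Principle C on *the lawyers₄*.
*the dancers₅*: the pronoun c-commands this R-expression → coindexation would violate Principle C on *the dancers₅*.

{1, 2}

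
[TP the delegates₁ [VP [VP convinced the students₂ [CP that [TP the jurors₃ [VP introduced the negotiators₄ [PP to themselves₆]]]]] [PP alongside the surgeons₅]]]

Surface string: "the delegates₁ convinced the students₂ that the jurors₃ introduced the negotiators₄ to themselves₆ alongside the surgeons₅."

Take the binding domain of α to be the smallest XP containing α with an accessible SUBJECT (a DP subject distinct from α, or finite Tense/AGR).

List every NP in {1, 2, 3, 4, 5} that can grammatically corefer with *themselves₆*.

{3, 4}

*themselves* is an anaphor, so Principle A applies: it must be bound in its binding domain.
Binding domain of *themselves₆*: the embedded TP, whose subject is the jurors₃.
*the delegates₁* c-commands the anaphor but is outside its binding domain → cannot satisfy Principle A.
*the students₂* c-commands the anaphor but is outside its binding domain → cannot satisfy Principle A.
*the jurors₃* c-commands the anaphor within its binding domain → licit binder.
*the negotiators₄* c-commands the anaphor within its binding domain → licit binder.
*the surgeons₅* does not c-command the anaphor → cannot bind it.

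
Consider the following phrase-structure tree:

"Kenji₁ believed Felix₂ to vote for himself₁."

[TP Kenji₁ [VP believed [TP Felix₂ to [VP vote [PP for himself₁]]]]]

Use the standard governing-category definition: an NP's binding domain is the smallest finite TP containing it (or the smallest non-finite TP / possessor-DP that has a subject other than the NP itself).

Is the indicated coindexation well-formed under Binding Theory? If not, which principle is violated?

Principle A

The two coindexed NPs are *Kenji₁* and *himself₁*.
*himself₁* is an anaphor. Principle A requires it to be bound within its binding domain — the embedded TP, whose subject is Felix₂.
Within that domain it is c-commanded by *Felix₂*, which does not share its index.
*Kenji₁* does c-command the anaphor, but from outside its binding domain.
The anaphor is unbound in its domain → Principle A violation.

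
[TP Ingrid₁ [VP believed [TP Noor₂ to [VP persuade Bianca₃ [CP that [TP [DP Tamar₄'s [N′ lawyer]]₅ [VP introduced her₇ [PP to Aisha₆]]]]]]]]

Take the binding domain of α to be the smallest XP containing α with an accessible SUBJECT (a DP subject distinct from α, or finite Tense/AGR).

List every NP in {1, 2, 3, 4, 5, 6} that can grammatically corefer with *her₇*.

*her* is a pronoun, so Principle B applies: it must be free in its binding domain.
Binding domain of *her₇*: the embedded TP, whose subject is [Tamar₄'s lawyer]₅.
*Ingrid₁* c-commands the pronoun but from outside its binding domain, and is not c-commanded by it → coindexation permitted.
*Noor₂* c-commands the pronoun but from outside its binding domain, and is not c-commanded by it → coindexation permitted.
*Bianca₃* c-commands the pronoun but from outside its binding domain, and is not c-commanded by it → coindexation permitted.
*Tamar₄* and the pronoun do not c-command one another → neither Principle B nor Principle C is at stake; coindexation permitted.
*[Tamar₄'s lawyer]₅* c-commands the pronoun within its binding domain → coindexation would violate Principle B.
*Aisha₆*: the pronoun c-commands this R-expression → coindexation would violate Principle C on *Aisha₆*.

{1, 2, 3, 4}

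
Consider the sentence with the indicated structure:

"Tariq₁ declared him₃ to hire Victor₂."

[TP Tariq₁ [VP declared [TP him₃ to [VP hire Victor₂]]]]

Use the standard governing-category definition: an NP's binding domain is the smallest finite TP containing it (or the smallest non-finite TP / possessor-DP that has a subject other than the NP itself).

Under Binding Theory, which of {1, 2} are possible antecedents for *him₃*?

none

*him* is a pronoun, so Principle B applies: it must be free in its binding domain.
Binding domain of *him₃*: the matrix TP, whose subject is Tariq₁.
*Tariq₁* c-commands the pronoun within its binding domain → coindexation would violate Principle B.
*Victor₂*: the pronoun c-commands this R-expression → coindexation would violate Principle C on *Victor₂*.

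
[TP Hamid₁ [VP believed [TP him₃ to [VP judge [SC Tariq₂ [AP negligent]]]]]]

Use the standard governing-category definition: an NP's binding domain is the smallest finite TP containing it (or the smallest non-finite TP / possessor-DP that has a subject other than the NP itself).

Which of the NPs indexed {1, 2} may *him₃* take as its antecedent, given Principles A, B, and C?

none

*him* is a pronoun, so Principle B applies: it must be free in its binding domain.
Binding domain of *him₃*: the matrix TP, whose subject is Hamid₁.
*Hamid₁* c-commands the pronoun within its binding domain → coindexation would violate Principle B.
*Tariq₂*: the pronoun c-commands this R-expression → coindexation would violate Principle C on *Tariq₂*.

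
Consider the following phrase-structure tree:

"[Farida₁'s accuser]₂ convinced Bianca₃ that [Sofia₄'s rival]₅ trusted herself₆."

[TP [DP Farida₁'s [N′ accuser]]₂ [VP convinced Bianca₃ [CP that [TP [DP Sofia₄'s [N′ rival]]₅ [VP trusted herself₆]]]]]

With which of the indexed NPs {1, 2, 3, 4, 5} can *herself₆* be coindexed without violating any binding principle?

{5}

*herself* is an anaphor, so Principle A applies: it must be bound in its binding domain.
Binding domain of *herself₆*: the embedded TP, whose subject is [Sofia₄'s rival]₅.
*Farida₁* does not c-command the anaphor → cannot bind it.
*[Farida₁'s accuser]₂* c-commands the anaphor but is outside its binding domain → cannot satisfy Principle A.
*Bianca₃* c-commands the anaphor but is outside its binding domain → cannot satisfy Principle A.
*Sofia₄* does not c-command the anaphor → cannot bind it.
*[Sofia₄'s rival]₅* c-commands the anaphor within its binding domain → licit binder.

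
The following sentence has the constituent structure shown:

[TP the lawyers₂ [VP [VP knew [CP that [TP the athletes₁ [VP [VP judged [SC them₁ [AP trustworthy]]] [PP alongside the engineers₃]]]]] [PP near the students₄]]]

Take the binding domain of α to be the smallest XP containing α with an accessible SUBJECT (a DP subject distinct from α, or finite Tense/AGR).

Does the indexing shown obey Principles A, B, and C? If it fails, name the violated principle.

The two coindexed NPs are *the athletes₁* and *them₁*.
*them₁* is a pronoun. Its binding domain is the embedded TP, whose subject is the athletes₁.
*the athletes₁* c-commands it within that domain and carries the same index.
The pronoun is locally bound → Principle B violation.

Principle B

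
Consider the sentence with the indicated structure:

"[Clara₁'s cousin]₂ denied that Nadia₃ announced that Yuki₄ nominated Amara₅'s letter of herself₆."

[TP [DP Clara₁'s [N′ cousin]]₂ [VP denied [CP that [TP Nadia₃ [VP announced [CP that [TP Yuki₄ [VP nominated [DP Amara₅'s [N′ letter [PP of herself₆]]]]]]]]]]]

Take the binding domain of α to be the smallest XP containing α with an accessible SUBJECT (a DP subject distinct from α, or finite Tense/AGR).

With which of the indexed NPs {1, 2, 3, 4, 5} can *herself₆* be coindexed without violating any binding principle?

{5}

*herself* is an anaphor, so Principle A applies: it must be bound in its binding domain.
Binding domain of *herself₆*: the possessed DP, whose subject is Amara₅.
*Clara₁* does not c-command the anaphor → cannot bind it.
*[Clara₁'s cousin]₂* c-commands the anaphor but is outside its binding domain → cannot satisfy Principle A.
*Nadia₃* c-commands the anaphor but is outside its binding domain → cannot satisfy Principle A.
*Yuki₄* c-commands the anaphor but is outside its binding domain → cannot satisfy Principle A.
*Amara₅* c-commands the anaphor within its binding domain → licit binder.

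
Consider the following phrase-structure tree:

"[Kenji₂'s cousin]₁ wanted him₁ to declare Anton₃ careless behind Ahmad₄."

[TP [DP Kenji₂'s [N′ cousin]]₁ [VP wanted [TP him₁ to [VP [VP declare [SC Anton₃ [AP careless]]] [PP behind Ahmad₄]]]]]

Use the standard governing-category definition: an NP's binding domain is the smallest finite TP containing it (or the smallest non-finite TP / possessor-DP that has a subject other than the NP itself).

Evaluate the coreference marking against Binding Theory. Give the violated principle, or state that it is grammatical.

Principle B

The two coindexed NPs are *[Kenji₂'s cousin]₁* and *him₁*.
*him₁* is a pronoun. Its binding domain is the matrix TP, whose subject is [Kenji₂'s cousin]₁.
*[Kenji₂'s cousin]₁* c-commands it within that domain and carries the same index.
The pronoun is locally bound → Principle B violation.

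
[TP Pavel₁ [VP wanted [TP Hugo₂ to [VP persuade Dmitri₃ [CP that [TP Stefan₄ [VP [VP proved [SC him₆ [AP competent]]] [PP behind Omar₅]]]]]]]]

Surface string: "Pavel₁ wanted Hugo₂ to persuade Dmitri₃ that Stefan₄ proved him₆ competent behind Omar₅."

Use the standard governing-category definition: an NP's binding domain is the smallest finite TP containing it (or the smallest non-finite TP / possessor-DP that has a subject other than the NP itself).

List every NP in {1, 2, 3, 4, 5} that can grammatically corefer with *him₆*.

*him* is a pronoun, so Principle B applies: it must be free in its binding domain.
Binding domain of *him₆*: the embedded TP, whose subject is Stefan₄.
*Pavel₁* c-commands the pronoun but from outside its binding domain, and is not c-commanded by it → coindexation permitted.
*Hugo₂* c-commands the pronoun but from outside its binding domain, and is not c-commanded by it → coindexation permitted.
*Dmitri₃* c-commands the pronoun but from outside its binding domain, and is not c-commanded by it → coindexation permitted.
*Stefan₄* c-commands the pronoun within its binding domain → coindexation would violate Principle B.
*Omar₅* and the pronoun do not c-command one another → neither Principle B nor Principle C is at stake; coindexation permitted.

{1, 2, 3, 5}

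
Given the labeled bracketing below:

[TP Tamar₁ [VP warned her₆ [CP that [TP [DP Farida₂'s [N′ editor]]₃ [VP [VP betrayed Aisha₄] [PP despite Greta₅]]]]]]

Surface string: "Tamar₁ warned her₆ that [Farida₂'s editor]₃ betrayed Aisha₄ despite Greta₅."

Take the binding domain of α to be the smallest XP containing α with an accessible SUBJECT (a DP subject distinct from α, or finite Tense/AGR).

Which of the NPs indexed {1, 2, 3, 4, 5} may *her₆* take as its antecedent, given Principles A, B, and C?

*her* is a pronoun, so Principle B applies: it must be free in its binding domain.
Binding domain of *her₆*: the matrix TP, whose subject is Tamar₁.
*Tamar₁* c-commands the pronoun within its binding domain → coindexation would violate Principle B.
*Farida₂*: the pronoun c-commands this R-expression → coindexation would violate Principle C on *Farida₂*.
*[Farida₂'s editor]₃*: the pronoun c-commands this R-expression → coindexation would violate Principle C on *[Farida₂'s editor]₃*.
*Aisha₄*: the pronoun c-commands this R-expression → coindexation would violate Principle C on *Aisha₄*.
*Greta₅*: the pronoun c-commands this R-expression → coindexation would violate Principle C on *Greta₅*.

none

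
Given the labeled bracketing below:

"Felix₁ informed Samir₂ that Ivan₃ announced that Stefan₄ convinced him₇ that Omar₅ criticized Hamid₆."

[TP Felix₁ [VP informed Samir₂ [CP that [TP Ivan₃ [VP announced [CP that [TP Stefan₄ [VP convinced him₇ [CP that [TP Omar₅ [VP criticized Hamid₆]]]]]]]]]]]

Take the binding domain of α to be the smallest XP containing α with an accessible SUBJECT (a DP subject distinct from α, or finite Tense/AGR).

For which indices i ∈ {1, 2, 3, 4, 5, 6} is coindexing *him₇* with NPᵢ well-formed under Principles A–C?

{1, 2, 3}

*him* is a pronoun, so Principle B applies: it must be free in its binding domain.
Binding domain of *him₇*: the embedded TP, whose subject is Stefan₄.
*Felix₁* c-commands the pronoun but from outside its binding domain, and is not c-commanded by it → coindexation permitted.
*Samir₂* c-commands the pronoun but from outside its binding domain, and is not c-commanded by it → coindexation permitted.
*Ivan₃* c-commands the pronoun but from outside its binding domain, and is not c-commanded by it → coindexation permitted.
*Stefan₄* c-commands the pronoun within its binding domain → coindexation would violate Principle B.
*Omar₅*: the pronoun c-commands this R-expression → coindexation would violate Principle C on *Omar₅*.
*Hamid₆*: the pronoun c-commands this R-expression → coindexation would violate Principle C on *Hamid₆*.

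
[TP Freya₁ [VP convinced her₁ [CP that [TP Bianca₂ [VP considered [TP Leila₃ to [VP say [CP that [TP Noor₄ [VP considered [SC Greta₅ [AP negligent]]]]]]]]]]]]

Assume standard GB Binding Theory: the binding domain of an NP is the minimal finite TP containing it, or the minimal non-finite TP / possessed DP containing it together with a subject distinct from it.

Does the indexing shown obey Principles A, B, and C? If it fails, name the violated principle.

The two coindexed NPs are *Freya₁* and *her₁*.
*her₁* is a pronoun. Its binding domain is the matrix TP, whose subject is Freya₁.
*Freya₁* c-commands it within that domain and carries the same index.
The pronoun is locally bound → Principle B violation.

Principle B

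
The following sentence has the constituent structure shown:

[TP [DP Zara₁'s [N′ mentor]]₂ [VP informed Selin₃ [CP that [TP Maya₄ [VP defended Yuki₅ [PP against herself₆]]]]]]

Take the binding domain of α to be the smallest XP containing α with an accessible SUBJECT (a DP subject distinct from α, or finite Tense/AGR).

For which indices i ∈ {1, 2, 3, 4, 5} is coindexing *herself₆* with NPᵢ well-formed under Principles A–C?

{4, 5}

*herself* is an anaphor, so Principle A applies: it must be bound in its binding domain.
Binding domain of *herself₆*: the embedded TP, whose subject is Maya₄.
*Zara₁* does not c-command the anaphor → cannot bind it.
*[Zara₁'s mentor]₂* c-commands the anaphor but is outside its binding domain → cannot satisfy Principle A.
*Selin₃* c-commands the anaphor but is outside its binding domain → cannot satisfy Principle A.
*Maya₄* c-commands the anaphor within its binding domain → licit binder.
*Yuki₅* c-commands the anaphor within its binding domain → licit binder.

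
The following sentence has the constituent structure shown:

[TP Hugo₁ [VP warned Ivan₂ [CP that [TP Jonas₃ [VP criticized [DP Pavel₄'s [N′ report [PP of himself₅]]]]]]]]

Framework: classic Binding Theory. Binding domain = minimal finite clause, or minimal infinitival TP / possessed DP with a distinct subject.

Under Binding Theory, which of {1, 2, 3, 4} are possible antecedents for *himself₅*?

{4}

*himself* is an anaphor, so Principle A applies: it must be bound in its binding domain.
Binding domain of *himself₅*: the possessed DP, whose subject is Pavel₄.
*Hugo₁* c-commands the anaphor but is outside its binding domain → cannot satisfy Principle A.
*Ivan₂* c-commands the anaphor but is outside its binding domain → cannot satisfy Principle A.
*Jonas₃* c-commands the anaphor but is outside its binding domain → cannot satisfy Principle A.
*Pavel₄* c-commands the anaphor within its binding domain → licit binder.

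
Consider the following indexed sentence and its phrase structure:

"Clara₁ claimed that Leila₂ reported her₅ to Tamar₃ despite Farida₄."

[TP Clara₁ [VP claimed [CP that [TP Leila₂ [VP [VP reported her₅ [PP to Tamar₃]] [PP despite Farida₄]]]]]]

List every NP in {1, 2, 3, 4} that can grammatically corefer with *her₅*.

*her* is a pronoun, so Principle B applies: it must be free in its binding domain.
Binding domain of *her₅*: the embedded TP, whose subject is Leila₂.
*Clara₁* c-commands the pronoun but from outside its binding domain, and is not c-commanded by it → coindexation permitted.
*Leila₂* c-commands the pronoun within its binding domain → coindexation would violate Principle B.
*Tamar₃*: the pronoun c-commands this R-expression → coindexation would violate Principle C on *Tamar₃*.
*Farida₄* and the pronoun do not c-command one another → neither Principle B nor Principle C is at stake; coindexation permitted.

{1, 4}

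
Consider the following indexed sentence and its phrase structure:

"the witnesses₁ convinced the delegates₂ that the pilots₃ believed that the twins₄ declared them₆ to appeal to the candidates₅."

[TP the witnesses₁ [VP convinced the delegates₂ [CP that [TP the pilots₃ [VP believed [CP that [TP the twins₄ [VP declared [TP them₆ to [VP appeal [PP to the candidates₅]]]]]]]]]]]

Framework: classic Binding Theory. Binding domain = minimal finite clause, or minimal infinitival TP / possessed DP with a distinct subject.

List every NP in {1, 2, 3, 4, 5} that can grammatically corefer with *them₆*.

{1, 2, 3}

*them* is a pronoun, so Principle B applies: it must be free in its binding domain.
Binding domain of *them₆*: the embedded TP, whose subject is the twins₄.
*the witnesses₁* c-commands the pronoun but from outside its binding domain, and is not c-commanded by it → coindexation permitted.
*the delegates₂* c-commands the pronoun but from outside its binding domain, and is not c-commanded by it → coindexation permitted.
*the pilots₃* c-commands the pronoun but from outside its binding domain, and is not c-commanded by it → coindexation permitted.
*the twins₄* c-commands the pronoun within its binding domain → coindexation would violate Principle B.
*the candidates₅*: the pronoun c-commands this R-expression → coindexation would violate Principle C on *the candidates₅*.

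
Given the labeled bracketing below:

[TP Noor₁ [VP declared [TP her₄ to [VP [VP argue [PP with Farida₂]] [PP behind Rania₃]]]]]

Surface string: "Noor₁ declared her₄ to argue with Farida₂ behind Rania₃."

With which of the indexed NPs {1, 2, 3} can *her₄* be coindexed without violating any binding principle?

none

*her* is a pronoun, so Principle B applies: it must be free in its binding domain.
Binding domain of *her₄*: the matrix TP, whose subject is Noor₁.
*Noor₁* c-commands the pronoun within its binding domain → coindexation would violate Principle B.
*Farida₂*: the pronoun c-commands this R-expression → coindexation would violate Principle C on *Farida₂*.
*Rania₃*: the pronoun c-commands this R-expression → coindexation would violate Principle C on *Rania₃*.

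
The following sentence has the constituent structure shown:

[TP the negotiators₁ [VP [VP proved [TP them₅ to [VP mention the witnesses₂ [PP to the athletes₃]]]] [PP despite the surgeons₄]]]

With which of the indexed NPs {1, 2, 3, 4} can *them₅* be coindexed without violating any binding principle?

*them* is a pronoun, so Principle B applies: it must be free in its binding domain.
Binding domain of *them₅*: the matrix TP, whose subject is the negotiators₁.
*the negotiators₁* c-commands the pronoun within its binding domain → coindexation would violate Principle B.
*the witnesses₂*: the pronoun c-commands this R-expression → coindexation would violate Principle C on *the witnesses₂*.
*the athletes₃*: the pronoun c-commands this R-expression → coindexation would violate Principle C on *the athletes₃*.
*the surgeons₄* and the pronoun do not c-command one another → neither Principle B nor Principle C is at stake; coindexation permitted.

{4}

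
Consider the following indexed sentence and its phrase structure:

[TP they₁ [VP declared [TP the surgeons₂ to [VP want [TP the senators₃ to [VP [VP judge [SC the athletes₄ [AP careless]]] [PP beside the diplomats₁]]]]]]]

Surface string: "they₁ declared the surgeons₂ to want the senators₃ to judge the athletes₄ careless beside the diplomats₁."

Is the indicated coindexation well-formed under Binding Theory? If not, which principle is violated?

The two coindexed NPs are *they₁* and *the diplomats₁*.
*the diplomats₁* is an R-expression. Principle C requires it to be free everywhere.
*they₁* c-commands it and carries the same index.
The R-expression is bound → Principle C violation.

Principle C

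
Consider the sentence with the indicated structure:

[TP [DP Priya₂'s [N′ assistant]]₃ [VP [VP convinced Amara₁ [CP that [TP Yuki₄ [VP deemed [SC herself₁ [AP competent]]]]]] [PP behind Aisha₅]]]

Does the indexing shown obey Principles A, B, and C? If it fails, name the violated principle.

The two coindexed NPs are *Amara₁* and *herself₁*.
*herself₁* is an anaphor. Principle A requires it to be bound within its binding domain — the embedded TP, whose subject is Yuki₄.
Within that domain it is c-commanded by *Yuki₄*, which does not share its index.
*Amara₁* does c-command the anaphor, but from outside its binding domain.
The anaphor is unbound in its domain → Principle A violation.

Principle A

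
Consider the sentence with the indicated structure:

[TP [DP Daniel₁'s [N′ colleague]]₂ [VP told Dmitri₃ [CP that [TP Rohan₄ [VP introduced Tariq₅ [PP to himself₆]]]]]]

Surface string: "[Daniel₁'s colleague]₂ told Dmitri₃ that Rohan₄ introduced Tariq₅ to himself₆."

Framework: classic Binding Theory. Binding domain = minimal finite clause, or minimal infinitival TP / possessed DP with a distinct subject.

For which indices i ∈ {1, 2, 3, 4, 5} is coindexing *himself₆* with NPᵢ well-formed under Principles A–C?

*himself* is an anaphor, so Principle A applies: it must be bound in its binding domain.
Binding domain of *himself₆*: the embedded TP, whose subject is Rohan₄.
*Daniel₁* does not c-command the anaphor → cannot bind it.
*[Daniel₁'s colleague]₂* c-commands the anaphor but is outside its binding domain → cannot satisfy Principle A.
*Dmitri₃* c-commands the anaphor but is outside its binding domain → cannot satisfy Principle A.
*Rohan₄* c-commands the anaphor within its binding domain → licit binder.
*Tariq₅* c-commands the anaphor within its binding domain → licit binder.

{4, 5}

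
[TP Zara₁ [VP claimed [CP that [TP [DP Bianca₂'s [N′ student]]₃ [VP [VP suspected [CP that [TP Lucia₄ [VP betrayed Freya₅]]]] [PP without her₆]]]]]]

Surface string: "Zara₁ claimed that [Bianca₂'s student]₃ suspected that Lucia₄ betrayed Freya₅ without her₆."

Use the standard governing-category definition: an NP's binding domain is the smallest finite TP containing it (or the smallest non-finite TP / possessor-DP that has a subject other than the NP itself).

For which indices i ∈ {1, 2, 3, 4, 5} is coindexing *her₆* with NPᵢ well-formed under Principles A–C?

{1, 2, 4, 5}

*her* is a pronoun, so Principle B applies: it must be free in its binding domain.
Binding domain of *her₆*: the embedded TP, whose subject is [Bianca₂'s student]₃.
*Zara₁* c-commands the pronoun but from outside its binding domain, and is not c-commanded by it → coindexation permitted.
*Bianca₂* and the pronoun do not c-command one another → neither Principle B nor Principle C is at stake; coindexation permitted.
*[Bianca₂'s student]₃* c-commands the pronoun within its binding domain → coindexation would violate Principle B.
*Lucia₄* and the pronoun do not c-command one another → neither Principle B nor Principle C is at stake; coindexation permitted.
*Freya₅* and the pronoun do not c-command one another → neither Principle B nor Principle C is at stake; coindexation permitted.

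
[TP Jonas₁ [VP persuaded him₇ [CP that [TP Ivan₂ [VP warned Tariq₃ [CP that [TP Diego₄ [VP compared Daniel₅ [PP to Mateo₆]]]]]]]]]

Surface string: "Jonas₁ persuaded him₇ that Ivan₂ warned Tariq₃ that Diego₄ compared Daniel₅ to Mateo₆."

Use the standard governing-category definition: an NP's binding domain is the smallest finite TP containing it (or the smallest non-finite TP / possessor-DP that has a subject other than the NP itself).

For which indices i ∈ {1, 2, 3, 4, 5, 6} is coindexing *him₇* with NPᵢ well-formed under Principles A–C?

*him* is a pronoun, so Principle B applies: it must be free in its binding domain.
Binding domain of *him₇*: the matrix TP, whose subject is Jonas₁.
*Jonas₁* c-commands the pronoun within its binding domain → coindexation would violate Principle B.
*Ivan₂*: the pronoun c-commands this R-expression → coindexation would violate Principle C on *Ivan₂*.
*Tariq₃*: the pronoun c-commands this R-expression → coindexation would violate Principle C on *Tariq₃*.
*Diego₄*: the pronoun c-commands this R-expression → coindexation would violate Principle C on *Diego₄*.
*Daniel₅*: the pronoun c-commands this R-expression → coindexation would violate Principle C on *Daniel₅*.
*Mateo₆*: the pronoun c-commands this R-expression → coindexation would violate Principle C on *Mateo₆*.

none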